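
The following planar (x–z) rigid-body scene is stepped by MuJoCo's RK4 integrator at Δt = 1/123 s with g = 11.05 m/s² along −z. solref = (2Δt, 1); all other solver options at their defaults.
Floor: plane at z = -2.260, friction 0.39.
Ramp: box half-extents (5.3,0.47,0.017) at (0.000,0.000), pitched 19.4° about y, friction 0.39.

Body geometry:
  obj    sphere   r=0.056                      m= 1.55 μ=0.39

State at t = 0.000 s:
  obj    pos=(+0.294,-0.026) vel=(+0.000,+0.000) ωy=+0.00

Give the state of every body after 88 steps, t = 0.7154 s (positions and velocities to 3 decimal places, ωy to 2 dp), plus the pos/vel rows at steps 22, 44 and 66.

State at t = 0.7154 s:
  obj    pos=(+0.927,-0.249) vel=(+1.769,-0.623) ωy=+33.48

Key-timestep trajectory:
   step    t(s)  obj.x    obj.z    obj.vx   obj.vz 
     22  0.1789   +0.334  -0.040  +0.442  -0.156
     44  0.3577   +0.452  -0.082  +0.885  -0.312
     66  0.5366   +0.650  -0.152  +1.327  -0.467


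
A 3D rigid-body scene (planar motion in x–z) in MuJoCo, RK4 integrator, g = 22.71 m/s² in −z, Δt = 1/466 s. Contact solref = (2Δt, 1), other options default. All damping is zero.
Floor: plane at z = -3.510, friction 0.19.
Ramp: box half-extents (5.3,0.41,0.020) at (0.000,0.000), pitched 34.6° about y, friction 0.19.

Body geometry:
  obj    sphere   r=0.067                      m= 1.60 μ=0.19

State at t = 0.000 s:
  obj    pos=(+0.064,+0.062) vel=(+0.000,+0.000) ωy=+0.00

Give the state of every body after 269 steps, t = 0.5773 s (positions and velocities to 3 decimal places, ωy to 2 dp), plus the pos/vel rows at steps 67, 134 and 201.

State at t = 0.5773 s:
  obj    pos=(+1.346,-0.823) vel=(+4.441,-3.064) ωy=+76.42

Key-timestep trajectory:
   step    t(s)  obj.x    obj.z    obj.vx   obj.vz 
     67  0.1438   +0.144  +0.007  +1.103  -0.773
    134  0.2876   +0.382  -0.158  +2.208  -1.538
    201  0.4313   +0.780  -0.432  +3.313  -2.303


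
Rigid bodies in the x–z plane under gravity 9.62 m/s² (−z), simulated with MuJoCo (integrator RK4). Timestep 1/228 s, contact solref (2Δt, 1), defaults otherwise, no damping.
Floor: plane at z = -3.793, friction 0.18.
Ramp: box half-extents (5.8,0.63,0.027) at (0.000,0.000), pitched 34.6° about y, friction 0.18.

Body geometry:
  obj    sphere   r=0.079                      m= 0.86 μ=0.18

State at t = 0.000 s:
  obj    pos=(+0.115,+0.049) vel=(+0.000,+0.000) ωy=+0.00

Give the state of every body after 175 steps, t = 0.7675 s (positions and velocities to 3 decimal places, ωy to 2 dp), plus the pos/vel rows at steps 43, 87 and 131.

State at t = 0.7675 s:
  obj    pos=(+1.095,-0.627) vel=(+2.556,-1.752) ωy=+34.61

Key-timestep trajectory:
   step    t(s)  obj.x    obj.z    obj.vx   obj.vz 
     43  0.1886   +0.175  +0.008  +0.632  -0.425
     87  0.3816   +0.358  -0.118  +1.269  -0.877
    131  0.5746   +0.665  -0.330  +1.909  -1.323


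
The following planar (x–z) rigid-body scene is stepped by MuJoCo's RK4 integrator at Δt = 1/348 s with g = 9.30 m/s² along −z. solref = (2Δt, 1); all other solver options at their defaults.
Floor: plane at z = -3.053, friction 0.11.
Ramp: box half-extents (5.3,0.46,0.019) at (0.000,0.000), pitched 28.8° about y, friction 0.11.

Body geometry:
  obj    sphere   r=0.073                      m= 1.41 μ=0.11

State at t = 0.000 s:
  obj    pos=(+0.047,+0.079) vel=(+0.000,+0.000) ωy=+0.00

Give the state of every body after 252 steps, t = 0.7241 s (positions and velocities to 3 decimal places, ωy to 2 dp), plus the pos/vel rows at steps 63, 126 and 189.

State at t = 0.7241 s:
  obj    pos=(+0.870,-0.374) vel=(+2.270,-1.259) ωy=+22.19

Key-timestep trajectory:
   step    t(s)  obj.x    obj.z    obj.vx   obj.vz 
     63  0.1810   +0.099  +0.051  +0.567  -0.317
    126  0.3621   +0.253  -0.034  +1.141  -0.616
    189  0.5431   +0.510  -0.176  +1.705  -0.940


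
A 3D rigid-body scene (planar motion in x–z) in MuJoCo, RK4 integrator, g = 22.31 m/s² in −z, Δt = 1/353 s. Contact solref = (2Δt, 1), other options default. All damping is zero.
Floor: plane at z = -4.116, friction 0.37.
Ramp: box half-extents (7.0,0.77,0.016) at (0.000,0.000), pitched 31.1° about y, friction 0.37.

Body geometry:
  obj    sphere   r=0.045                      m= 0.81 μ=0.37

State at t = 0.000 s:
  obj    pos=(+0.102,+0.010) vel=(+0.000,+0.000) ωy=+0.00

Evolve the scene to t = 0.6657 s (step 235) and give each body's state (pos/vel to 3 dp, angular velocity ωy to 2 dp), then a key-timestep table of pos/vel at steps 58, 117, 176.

State at t = 0.6657 s:
  obj    pos=(+1.664,-0.932) vel=(+4.692,-2.831) ωy=+121.76

Key-timestep trajectory:
   step    t(s)  obj.x    obj.z    obj.vx   obj.vz 
     58  0.1643   +0.197  -0.048  +1.158  -0.699
    117  0.3314   +0.489  -0.224  +2.336  -1.409
    176  0.4986   +0.978  -0.519  +3.514  -2.120


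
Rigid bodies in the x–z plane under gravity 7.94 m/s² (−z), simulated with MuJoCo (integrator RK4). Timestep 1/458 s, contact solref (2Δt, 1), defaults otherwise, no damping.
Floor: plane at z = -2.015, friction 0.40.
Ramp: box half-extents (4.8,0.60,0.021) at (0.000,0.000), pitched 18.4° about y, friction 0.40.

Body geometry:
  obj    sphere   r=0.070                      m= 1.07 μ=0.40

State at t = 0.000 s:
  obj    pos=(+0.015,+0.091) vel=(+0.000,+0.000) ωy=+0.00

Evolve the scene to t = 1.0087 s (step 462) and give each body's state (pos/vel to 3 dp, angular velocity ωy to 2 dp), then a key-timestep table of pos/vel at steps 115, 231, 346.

State at t = 1.0087 s:
  obj    pos=(+0.879,-0.197) vel=(+1.714,-0.570) ωy=+25.80

Key-timestep trajectory:
   step    t(s)  obj.x    obj.z    obj.vx   obj.vz 
    115  0.2511   +0.069  +0.073  +0.427  -0.142
    231  0.5044   +0.231  +0.019  +0.857  -0.285
    346  0.7555   +0.500  -0.070  +1.283  -0.427


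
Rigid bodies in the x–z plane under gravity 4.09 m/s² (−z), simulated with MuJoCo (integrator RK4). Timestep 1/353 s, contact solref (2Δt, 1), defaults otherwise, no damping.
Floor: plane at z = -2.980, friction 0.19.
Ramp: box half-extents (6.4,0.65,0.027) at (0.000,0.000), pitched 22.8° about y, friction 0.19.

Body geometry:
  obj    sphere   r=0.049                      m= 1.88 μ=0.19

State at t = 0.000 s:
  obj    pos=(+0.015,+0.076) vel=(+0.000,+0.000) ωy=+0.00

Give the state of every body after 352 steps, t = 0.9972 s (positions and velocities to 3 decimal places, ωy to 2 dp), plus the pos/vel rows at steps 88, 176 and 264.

State at t = 0.9972 s:
  obj    pos=(+0.534,-0.142) vel=(+1.041,-0.437) ωy=+23.04

Key-timestep trajectory:
   step    t(s)  obj.x    obj.z    obj.vx   obj.vz 
     88  0.2493   +0.047  +0.062  +0.260  -0.109
    176  0.4986   +0.145  +0.022  +0.520  -0.219
    264  0.7479   +0.307  -0.047  +0.781  -0.328


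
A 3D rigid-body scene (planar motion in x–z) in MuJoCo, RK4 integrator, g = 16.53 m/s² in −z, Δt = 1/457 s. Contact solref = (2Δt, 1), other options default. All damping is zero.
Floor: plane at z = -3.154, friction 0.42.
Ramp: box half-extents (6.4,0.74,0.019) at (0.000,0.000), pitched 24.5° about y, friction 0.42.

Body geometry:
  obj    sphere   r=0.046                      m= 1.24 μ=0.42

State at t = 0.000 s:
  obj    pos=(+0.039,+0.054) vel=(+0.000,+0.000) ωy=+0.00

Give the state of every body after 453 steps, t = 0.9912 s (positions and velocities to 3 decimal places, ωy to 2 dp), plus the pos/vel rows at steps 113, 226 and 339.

State at t = 0.9912 s:
  obj    pos=(+2.228,-0.944) vel=(+4.417,-2.013) ωy=+105.50

Key-timestep trajectory:
   step    t(s)  obj.x    obj.z    obj.vx   obj.vz 
    113  0.2473   +0.175  -0.008  +1.102  -0.502
    226  0.4945   +0.584  -0.195  +2.203  -1.004
    339  0.7418   +1.265  -0.505  +3.305  -1.506


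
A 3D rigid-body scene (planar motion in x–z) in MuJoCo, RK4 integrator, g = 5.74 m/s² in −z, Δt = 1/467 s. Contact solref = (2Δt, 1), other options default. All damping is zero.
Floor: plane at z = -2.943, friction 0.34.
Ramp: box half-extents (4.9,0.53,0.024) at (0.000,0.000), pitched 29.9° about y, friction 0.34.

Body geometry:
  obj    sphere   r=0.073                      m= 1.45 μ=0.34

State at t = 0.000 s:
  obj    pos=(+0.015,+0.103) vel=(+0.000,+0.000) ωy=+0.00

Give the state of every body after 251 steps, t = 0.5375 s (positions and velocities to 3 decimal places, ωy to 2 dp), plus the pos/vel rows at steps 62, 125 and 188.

State at t = 0.5375 s:
  obj    pos=(+0.271,-0.044) vel=(+0.952,-0.548) ωy=+15.05

Key-timestep trajectory:
   step    t(s)  obj.x    obj.z    obj.vx   obj.vz 
     62  0.1328   +0.031  +0.094  +0.235  -0.135
    125  0.2677   +0.079  +0.067  +0.474  -0.273
    188  0.4026   +0.159  +0.021  +0.713  -0.410


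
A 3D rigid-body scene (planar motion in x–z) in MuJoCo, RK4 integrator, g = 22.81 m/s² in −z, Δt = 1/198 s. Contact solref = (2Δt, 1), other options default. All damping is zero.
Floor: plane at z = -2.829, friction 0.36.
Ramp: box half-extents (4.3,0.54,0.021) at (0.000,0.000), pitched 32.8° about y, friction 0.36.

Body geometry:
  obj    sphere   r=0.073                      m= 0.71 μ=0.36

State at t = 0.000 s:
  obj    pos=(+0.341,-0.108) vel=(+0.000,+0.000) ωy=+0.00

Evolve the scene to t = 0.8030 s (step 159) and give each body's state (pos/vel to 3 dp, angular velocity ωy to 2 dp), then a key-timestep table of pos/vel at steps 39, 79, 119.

State at t = 0.8030 s:
  obj    pos=(+2.733,-1.650) vel=(+5.958,-3.839) ωy=+97.07

Key-timestep trajectory:
   step    t(s)  obj.x    obj.z    obj.vx   obj.vz 
     39  0.1970   +0.485  -0.201  +1.462  -0.942
     79  0.3990   +0.932  -0.489  +2.960  -1.908
    119  0.6010   +1.681  -0.972  +4.459  -2.874


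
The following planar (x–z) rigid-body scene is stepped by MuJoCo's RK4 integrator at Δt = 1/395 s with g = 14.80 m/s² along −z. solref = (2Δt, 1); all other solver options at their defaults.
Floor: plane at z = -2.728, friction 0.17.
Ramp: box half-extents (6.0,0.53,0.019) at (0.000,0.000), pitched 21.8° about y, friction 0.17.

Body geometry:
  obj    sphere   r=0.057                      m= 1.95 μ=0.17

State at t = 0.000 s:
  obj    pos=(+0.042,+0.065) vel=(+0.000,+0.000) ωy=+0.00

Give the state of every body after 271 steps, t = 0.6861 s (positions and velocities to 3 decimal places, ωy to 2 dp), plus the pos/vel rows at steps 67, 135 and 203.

State at t = 0.6861 s:
  obj    pos=(+0.900,-0.278) vel=(+2.501,-1.000) ωy=+47.25

Key-timestep trajectory:
   step    t(s)  obj.x    obj.z    obj.vx   obj.vz 
     67  0.1696   +0.094  +0.044  +0.618  -0.247
    135  0.3418   +0.255  -0.020  +1.246  -0.498
    203  0.5139   +0.523  -0.128  +1.873  -0.749


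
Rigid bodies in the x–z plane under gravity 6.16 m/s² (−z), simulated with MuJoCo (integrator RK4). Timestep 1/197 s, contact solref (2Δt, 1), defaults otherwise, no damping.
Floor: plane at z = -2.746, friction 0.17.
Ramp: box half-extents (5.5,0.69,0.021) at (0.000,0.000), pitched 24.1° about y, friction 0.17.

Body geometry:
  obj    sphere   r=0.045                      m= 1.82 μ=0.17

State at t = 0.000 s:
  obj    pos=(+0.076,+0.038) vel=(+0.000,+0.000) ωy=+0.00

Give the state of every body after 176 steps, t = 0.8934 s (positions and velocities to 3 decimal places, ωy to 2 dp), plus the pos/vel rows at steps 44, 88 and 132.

State at t = 0.8934 s:
  obj    pos=(+0.731,-0.255) vel=(+1.465,-0.655) ωy=+35.66

Key-timestep trajectory:
   step    t(s)  obj.x    obj.z    obj.vx   obj.vz 
     44  0.2234   +0.117  +0.020  +0.366  -0.164
     88  0.4467   +0.240  -0.035  +0.733  -0.328
    132  0.6701   +0.444  -0.126  +1.099  -0.492


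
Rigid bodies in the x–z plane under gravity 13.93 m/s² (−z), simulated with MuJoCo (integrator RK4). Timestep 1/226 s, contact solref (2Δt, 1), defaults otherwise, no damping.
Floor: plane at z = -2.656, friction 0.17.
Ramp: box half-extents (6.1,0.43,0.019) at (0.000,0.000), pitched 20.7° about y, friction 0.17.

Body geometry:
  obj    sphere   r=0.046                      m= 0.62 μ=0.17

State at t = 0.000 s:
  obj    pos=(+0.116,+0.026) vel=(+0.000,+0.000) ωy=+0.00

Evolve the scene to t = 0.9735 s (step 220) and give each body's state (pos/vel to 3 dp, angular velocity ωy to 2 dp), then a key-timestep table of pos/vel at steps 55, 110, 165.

State at t = 0.9735 s:
  obj    pos=(+1.675,-0.563) vel=(+3.203,-1.210) ωy=+74.41

Key-timestep trajectory:
   step    t(s)  obj.x    obj.z    obj.vx   obj.vz 
     55  0.2434   +0.213  -0.011  +0.801  -0.303
    110  0.4867   +0.506  -0.122  +1.601  -0.605
    165  0.7301   +0.993  -0.306  +2.402  -0.908


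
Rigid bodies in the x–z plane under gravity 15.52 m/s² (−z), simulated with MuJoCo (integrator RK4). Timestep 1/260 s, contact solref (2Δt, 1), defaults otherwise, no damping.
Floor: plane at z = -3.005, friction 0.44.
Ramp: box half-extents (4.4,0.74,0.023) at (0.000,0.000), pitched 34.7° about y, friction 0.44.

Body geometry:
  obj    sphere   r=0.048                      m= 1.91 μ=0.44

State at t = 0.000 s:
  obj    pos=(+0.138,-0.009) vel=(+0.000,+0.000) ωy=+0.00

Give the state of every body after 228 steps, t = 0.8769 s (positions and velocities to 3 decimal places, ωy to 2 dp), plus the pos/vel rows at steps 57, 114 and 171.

State at t = 0.8769 s:
  obj    pos=(+2.133,-1.391) vel=(+4.550,-3.150) ωy=+115.28

Key-timestep trajectory:
   step    t(s)  obj.x    obj.z    obj.vx   obj.vz 
     57  0.2192   +0.263  -0.096  +1.138  -0.788
    114  0.4385   +0.637  -0.355  +2.275  -1.575
    171  0.6577   +1.260  -0.786  +3.412  -2.363


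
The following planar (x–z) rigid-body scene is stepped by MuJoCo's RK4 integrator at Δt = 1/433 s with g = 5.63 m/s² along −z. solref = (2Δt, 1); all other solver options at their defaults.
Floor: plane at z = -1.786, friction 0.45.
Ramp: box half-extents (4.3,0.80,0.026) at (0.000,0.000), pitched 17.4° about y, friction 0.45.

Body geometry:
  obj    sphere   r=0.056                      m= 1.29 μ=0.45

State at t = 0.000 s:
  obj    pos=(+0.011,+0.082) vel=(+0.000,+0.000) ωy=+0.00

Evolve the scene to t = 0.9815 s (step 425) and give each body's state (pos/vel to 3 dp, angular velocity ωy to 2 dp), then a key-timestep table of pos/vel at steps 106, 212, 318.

State at t = 0.9815 s:
  obj    pos=(+0.564,-0.091) vel=(+1.126,-0.353) ωy=+21.08

Key-timestep trajectory:
   step    t(s)  obj.x    obj.z    obj.vx   obj.vz 
    106  0.2448   +0.046  +0.072  +0.281  -0.088
    212  0.4896   +0.149  +0.039  +0.562  -0.176
    318  0.7344   +0.321  -0.015  +0.843  -0.264


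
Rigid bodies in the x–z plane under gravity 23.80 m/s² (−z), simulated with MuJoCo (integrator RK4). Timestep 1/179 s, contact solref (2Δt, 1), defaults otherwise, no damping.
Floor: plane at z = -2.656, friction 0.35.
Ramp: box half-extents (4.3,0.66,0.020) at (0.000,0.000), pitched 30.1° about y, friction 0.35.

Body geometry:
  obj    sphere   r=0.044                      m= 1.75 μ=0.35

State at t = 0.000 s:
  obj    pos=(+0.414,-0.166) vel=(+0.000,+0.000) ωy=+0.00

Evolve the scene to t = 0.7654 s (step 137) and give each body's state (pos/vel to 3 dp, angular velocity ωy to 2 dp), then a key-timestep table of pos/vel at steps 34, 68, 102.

State at t = 0.7654 s:
  obj    pos=(+2.574,-1.418) vel=(+5.645,-3.272) ωy=+148.27

Key-timestep trajectory:
   step    t(s)  obj.x    obj.z    obj.vx   obj.vz 
     34  0.1899   +0.547  -0.243  +1.401  -0.812
     68  0.3799   +0.946  -0.475  +2.802  -1.624
    102  0.5698   +1.612  -0.860  +4.203  -2.436


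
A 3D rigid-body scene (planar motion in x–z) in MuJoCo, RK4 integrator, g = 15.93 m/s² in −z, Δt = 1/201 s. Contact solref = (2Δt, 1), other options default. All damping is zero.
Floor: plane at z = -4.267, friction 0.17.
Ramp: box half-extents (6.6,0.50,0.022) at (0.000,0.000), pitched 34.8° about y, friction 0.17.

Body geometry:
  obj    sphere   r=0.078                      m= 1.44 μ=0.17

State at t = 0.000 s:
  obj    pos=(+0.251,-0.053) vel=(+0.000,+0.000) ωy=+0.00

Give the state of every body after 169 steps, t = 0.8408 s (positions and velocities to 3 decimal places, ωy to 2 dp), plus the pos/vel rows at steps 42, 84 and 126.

State at t = 0.8408 s:
  obj    pos=(+2.245,-1.438) vel=(+4.754,-3.269) ωy=+60.05

Key-timestep trajectory:
   step    t(s)  obj.x    obj.z    obj.vx   obj.vz 
     42  0.2090   +0.374  -0.138  +1.177  -0.822
     84  0.4179   +0.744  -0.395  +2.353  -1.647
    126  0.6269   +1.359  -0.823  +3.547  -2.432


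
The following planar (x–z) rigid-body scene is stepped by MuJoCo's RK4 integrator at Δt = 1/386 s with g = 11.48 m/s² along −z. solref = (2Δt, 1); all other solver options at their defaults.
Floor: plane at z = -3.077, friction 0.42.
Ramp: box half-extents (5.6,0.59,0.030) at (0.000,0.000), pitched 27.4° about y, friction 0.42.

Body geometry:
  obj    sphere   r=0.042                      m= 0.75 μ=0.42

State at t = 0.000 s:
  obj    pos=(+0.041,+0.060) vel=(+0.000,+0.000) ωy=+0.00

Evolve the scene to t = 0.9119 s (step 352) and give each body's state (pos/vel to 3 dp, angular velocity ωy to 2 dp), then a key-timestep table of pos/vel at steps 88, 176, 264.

State at t = 0.9119 s:
  obj    pos=(+1.434,-0.662) vel=(+3.055,-1.584) ωy=+81.93

Key-timestep trajectory:
   step    t(s)  obj.x    obj.z    obj.vx   obj.vz 
     88  0.2280   +0.128  +0.015  +0.764  -0.396
    176  0.4560   +0.389  -0.121  +1.528  -0.792
    264  0.6839   +0.825  -0.346  +2.291  -1.188


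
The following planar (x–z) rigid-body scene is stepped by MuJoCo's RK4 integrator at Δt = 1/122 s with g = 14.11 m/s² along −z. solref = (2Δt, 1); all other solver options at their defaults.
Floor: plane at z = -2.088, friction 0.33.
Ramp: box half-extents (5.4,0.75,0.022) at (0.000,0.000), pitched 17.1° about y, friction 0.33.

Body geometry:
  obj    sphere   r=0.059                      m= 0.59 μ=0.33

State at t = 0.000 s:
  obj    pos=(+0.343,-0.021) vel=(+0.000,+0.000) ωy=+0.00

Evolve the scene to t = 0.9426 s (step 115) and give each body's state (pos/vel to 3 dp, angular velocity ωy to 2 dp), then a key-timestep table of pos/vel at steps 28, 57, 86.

State at t = 0.9426 s:
  obj    pos=(+1.602,-0.408) vel=(+2.670,-0.821) ωy=+47.34

Key-timestep trajectory:
   step    t(s)  obj.x    obj.z    obj.vx   obj.vz 
     28  0.2295   +0.418  -0.044  +0.650  -0.200
     57  0.4672   +0.652  -0.116  +1.323  -0.407
     86  0.7049   +1.047  -0.237  +1.997  -0.614


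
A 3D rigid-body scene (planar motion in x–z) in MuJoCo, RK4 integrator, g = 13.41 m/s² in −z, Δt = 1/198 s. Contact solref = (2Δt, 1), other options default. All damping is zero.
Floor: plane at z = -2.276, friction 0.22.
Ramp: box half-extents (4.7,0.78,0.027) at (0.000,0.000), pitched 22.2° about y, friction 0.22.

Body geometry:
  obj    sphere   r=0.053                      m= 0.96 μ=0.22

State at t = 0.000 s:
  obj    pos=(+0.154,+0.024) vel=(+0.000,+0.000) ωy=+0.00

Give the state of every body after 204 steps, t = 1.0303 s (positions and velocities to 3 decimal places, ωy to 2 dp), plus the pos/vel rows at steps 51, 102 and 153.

State at t = 1.0303 s:
  obj    pos=(+1.933,-0.702) vel=(+3.452,-1.409) ωy=+70.34

Key-timestep trajectory:
   step    t(s)  obj.x    obj.z    obj.vx   obj.vz 
     51  0.2576   +0.265  -0.022  +0.863  -0.352
    102  0.5152   +0.599  -0.158  +1.726  -0.704
    153  0.7727   +1.154  -0.385  +2.589  -1.057


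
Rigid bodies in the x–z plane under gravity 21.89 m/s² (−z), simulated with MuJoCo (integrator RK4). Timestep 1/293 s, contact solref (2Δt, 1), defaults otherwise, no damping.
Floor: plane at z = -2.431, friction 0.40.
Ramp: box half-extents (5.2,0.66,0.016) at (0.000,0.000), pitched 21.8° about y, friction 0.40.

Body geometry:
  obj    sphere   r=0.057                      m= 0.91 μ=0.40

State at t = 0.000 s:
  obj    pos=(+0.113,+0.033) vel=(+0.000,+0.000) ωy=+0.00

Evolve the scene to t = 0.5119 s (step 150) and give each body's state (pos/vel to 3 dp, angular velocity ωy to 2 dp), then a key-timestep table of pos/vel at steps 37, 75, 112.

State at t = 0.5119 s:
  obj    pos=(+0.820,-0.249) vel=(+2.760,-1.104) ωy=+52.14

Key-timestep trajectory:
   step    t(s)  obj.x    obj.z    obj.vx   obj.vz 
     37  0.1263   +0.156  +0.016  +0.681  -0.272
     75  0.2560   +0.290  -0.037  +1.380  -0.552
    112  0.3823   +0.507  -0.124  +2.061  -0.824


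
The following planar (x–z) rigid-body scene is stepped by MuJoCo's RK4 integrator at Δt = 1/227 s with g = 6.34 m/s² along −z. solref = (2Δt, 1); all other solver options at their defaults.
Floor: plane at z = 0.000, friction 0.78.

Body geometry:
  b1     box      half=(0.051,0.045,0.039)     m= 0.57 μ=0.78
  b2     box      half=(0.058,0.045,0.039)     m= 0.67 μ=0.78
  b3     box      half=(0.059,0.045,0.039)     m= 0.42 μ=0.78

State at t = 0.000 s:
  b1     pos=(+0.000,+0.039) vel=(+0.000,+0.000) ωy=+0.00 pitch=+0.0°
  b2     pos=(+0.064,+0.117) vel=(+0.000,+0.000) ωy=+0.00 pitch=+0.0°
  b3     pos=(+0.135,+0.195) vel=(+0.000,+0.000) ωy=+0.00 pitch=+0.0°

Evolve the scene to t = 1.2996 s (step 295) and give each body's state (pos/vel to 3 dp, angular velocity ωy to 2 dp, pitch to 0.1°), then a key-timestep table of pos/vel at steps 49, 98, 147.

State at t = 1.2996 s:
  b1     pos=(+0.000,+0.039) vel=(+0.000,+0.000) ωy=+0.00 pitch=+0.0°
  b2     pos=(+0.118,+0.058) vel=(+0.000,+0.000) ωy=+0.00 pitch=+90.0°
  b3     pos=(+0.259,+0.059) vel=(+0.000,+0.000) ωy=+0.00 pitch=+90.0°

Key-timestep trajectory:
   step    t(s)  b1.x    b1.z    b1.vx   b1.vz   b2.x    b2.z    b2.vx   b2.vz   b3.x    b3.z    b3.vx   b3.vz 
     49  0.2159   +0.000  +0.039  +0.000  +0.000   +0.086  +0.100  +0.184  -0.269   +0.190  +0.122  +0.395  -0.862
     98  0.4317   +0.000  +0.039  +0.000  +0.000   +0.133  +0.065  +0.067  +0.025   +0.257  +0.060  +0.345  -0.205
    147  0.6476   +0.000  +0.039  +0.000  +0.000   +0.116  +0.060  -0.054  +0.054   +0.258  +0.059  -0.111  +0.016


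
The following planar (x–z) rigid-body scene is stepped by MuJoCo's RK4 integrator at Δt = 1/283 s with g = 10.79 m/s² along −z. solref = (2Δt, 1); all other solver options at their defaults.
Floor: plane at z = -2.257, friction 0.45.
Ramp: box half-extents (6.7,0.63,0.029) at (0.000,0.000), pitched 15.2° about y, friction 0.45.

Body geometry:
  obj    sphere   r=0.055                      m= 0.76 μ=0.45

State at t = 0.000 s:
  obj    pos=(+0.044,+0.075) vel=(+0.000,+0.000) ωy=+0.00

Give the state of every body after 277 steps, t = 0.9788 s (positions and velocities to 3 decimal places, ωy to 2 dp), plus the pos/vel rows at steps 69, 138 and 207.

State at t = 0.9788 s:
  obj    pos=(+0.978,-0.179) vel=(+1.909,-0.519) ωy=+35.96

Key-timestep trajectory:
   step    t(s)  obj.x    obj.z    obj.vx   obj.vz 
     69  0.2438   +0.102  +0.059  +0.476  -0.129
    138  0.4876   +0.276  +0.012  +0.951  -0.258
    207  0.7314   +0.566  -0.067  +1.426  -0.388


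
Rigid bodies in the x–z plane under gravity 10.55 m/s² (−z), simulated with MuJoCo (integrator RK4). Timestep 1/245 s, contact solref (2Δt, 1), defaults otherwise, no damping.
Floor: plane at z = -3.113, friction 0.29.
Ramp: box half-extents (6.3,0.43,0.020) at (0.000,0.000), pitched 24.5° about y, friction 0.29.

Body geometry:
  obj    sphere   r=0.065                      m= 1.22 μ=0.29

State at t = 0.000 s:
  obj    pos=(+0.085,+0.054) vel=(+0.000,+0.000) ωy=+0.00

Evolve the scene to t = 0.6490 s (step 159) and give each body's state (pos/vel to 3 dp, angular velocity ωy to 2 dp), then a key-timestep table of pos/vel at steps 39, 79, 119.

State at t = 0.6490 s:
  obj    pos=(+0.684,-0.218) vel=(+1.846,-0.841) ωy=+31.19

Key-timestep trajectory:
   step    t(s)  obj.x    obj.z    obj.vx   obj.vz 
     39  0.1592   +0.121  +0.038  +0.453  -0.206
     79  0.3224   +0.233  -0.013  +0.917  -0.418
    119  0.4857   +0.421  -0.098  +1.381  -0.629


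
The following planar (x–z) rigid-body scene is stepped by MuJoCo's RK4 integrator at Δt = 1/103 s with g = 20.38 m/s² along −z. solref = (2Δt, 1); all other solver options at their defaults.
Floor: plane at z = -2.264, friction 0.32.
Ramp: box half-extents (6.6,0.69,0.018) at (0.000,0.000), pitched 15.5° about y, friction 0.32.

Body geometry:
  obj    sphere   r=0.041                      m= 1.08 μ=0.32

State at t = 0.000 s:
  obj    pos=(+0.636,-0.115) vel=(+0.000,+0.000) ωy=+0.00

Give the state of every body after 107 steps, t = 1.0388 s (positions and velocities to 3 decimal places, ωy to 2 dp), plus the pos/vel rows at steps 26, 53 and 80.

State at t = 1.0388 s:
  obj    pos=(+2.658,-0.676) vel=(+3.893,-1.080) ωy=+98.55

Key-timestep trajectory:
   step    t(s)  obj.x    obj.z    obj.vx   obj.vz 
     26  0.2524   +0.755  -0.148  +0.946  -0.262
     53  0.5146   +1.132  -0.253  +1.928  -0.535
     80  0.7767   +1.766  -0.429  +2.911  -0.807


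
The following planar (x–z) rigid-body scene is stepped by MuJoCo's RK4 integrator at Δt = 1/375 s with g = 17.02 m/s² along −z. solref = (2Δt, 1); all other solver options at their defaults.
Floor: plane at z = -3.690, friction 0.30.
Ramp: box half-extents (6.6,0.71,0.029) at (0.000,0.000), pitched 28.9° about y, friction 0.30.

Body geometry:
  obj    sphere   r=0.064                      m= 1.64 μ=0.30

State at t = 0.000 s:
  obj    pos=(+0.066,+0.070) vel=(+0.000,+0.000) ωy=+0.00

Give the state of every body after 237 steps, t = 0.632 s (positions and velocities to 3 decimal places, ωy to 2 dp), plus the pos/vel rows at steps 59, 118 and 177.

State at t = 0.632 s:
  obj    pos=(+1.093,-0.497) vel=(+3.251,-1.795) ωy=+58.01

Key-timestep trajectory:
   step    t(s)  obj.x    obj.z    obj.vx   obj.vz 
     59  0.1573   +0.130  +0.035  +0.809  -0.447
    118  0.3147   +0.321  -0.071  +1.619  -0.894
    177  0.4720   +0.639  -0.247  +2.428  -1.340


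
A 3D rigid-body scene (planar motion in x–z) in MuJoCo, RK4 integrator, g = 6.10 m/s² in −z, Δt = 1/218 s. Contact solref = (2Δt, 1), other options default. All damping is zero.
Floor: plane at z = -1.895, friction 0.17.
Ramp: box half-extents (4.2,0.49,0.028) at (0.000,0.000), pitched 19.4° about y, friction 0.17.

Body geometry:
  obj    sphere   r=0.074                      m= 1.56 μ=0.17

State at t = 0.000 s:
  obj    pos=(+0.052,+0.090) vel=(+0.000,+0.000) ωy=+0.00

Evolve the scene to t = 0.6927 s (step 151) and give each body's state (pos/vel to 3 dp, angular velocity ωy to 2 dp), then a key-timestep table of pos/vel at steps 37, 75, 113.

State at t = 0.6927 s:
  obj    pos=(+0.380,-0.026) vel=(+0.946,-0.333) ωy=+13.54

Key-timestep trajectory:
   step    t(s)  obj.x    obj.z    obj.vx   obj.vz 
     37  0.1697   +0.072  +0.083  +0.232  -0.082
     75  0.3440   +0.133  +0.061  +0.470  -0.165
    113  0.5183   +0.235  +0.025  +0.708  -0.249


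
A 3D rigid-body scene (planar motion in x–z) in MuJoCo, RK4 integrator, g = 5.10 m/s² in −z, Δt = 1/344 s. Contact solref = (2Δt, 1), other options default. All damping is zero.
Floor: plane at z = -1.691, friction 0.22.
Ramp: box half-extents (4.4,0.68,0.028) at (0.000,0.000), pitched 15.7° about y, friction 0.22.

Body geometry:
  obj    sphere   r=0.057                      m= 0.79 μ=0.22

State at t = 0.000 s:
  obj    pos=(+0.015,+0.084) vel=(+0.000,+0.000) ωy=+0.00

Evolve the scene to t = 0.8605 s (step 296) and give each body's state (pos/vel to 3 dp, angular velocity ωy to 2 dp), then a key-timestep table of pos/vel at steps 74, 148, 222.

State at t = 0.8605 s:
  obj    pos=(+0.366,-0.015) vel=(+0.817,-0.230) ωy=+14.88

Key-timestep trajectory:
   step    t(s)  obj.x    obj.z    obj.vx   obj.vz 
     74  0.2151   +0.037  +0.078  +0.204  -0.057
    148  0.4302   +0.103  +0.059  +0.408  -0.115
    222  0.6453   +0.213  +0.029  +0.612  -0.172


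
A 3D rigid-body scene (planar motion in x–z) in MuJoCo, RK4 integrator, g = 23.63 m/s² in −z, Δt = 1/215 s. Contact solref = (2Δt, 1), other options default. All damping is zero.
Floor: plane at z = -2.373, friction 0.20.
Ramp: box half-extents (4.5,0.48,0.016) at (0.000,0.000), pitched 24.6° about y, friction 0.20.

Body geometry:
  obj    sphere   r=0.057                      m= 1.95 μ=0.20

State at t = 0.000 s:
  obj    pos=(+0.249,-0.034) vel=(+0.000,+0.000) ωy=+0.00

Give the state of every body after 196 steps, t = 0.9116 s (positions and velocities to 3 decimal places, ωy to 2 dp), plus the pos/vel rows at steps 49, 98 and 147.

State at t = 0.9116 s:
  obj    pos=(+2.904,-1.249) vel=(+5.824,-2.667) ωy=+112.35

Key-timestep trajectory:
   step    t(s)  obj.x    obj.z    obj.vx   obj.vz 
     49  0.2279   +0.415  -0.110  +1.456  -0.667
     98  0.4558   +0.913  -0.338  +2.912  -1.333
    147  0.6837   +1.743  -0.718  +4.368  -2.000


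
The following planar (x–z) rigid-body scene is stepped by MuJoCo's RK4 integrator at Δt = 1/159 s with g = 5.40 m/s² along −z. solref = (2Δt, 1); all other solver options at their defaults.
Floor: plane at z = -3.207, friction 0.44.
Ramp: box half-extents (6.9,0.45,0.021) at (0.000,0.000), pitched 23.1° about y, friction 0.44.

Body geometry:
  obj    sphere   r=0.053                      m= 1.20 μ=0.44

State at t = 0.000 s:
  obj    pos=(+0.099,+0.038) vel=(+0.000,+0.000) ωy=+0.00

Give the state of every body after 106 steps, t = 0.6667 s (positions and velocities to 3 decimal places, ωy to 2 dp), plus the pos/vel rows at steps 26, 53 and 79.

State at t = 0.6667 s:
  obj    pos=(+0.408,-0.094) vel=(+0.928,-0.396) ωy=+19.03

Key-timestep trajectory:
   step    t(s)  obj.x    obj.z    obj.vx   obj.vz 
     26  0.1635   +0.118  +0.030  +0.228  -0.097
     53  0.3333   +0.176  +0.005  +0.464  -0.198
     79  0.4969   +0.271  -0.035  +0.692  -0.295


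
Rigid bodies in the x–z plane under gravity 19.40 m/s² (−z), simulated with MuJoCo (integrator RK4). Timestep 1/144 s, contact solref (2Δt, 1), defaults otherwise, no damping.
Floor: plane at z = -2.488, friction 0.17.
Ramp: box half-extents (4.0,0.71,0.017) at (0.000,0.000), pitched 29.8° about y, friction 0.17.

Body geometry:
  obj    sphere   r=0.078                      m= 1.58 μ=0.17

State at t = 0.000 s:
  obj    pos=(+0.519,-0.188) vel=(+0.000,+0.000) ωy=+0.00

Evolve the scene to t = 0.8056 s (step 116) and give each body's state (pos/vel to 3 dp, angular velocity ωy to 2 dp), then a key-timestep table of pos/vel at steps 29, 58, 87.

State at t = 0.8056 s:
  obj    pos=(+2.459,-1.299) vel=(+4.815,-2.758) ωy=+71.08

Key-timestep trajectory:
   step    t(s)  obj.x    obj.z    obj.vx   obj.vz 
     29  0.2014   +0.640  -0.257  +1.204  -0.690
     58  0.4028   +1.004  -0.466  +2.408  -1.379
     87  0.6042   +1.610  -0.813  +3.611  -2.068


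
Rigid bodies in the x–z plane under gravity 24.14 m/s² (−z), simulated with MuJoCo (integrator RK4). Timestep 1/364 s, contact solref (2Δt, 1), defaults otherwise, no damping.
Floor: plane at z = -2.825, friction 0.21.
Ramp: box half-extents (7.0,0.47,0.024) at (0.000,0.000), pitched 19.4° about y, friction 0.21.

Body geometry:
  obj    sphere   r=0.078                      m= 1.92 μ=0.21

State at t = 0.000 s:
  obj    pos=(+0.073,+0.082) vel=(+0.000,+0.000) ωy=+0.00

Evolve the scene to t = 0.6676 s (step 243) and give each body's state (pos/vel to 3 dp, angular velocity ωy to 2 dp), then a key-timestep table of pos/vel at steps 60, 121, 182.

State at t = 0.6676 s:
  obj    pos=(+1.277,-0.342) vel=(+3.607,-1.270) ωy=+49.01

Key-timestep trajectory:
   step    t(s)  obj.x    obj.z    obj.vx   obj.vz 
     60  0.1648   +0.147  +0.057  +0.891  -0.314
    121  0.3324   +0.372  -0.023  +1.796  -0.632
    182  0.5000   +0.748  -0.155  +2.701  -0.951


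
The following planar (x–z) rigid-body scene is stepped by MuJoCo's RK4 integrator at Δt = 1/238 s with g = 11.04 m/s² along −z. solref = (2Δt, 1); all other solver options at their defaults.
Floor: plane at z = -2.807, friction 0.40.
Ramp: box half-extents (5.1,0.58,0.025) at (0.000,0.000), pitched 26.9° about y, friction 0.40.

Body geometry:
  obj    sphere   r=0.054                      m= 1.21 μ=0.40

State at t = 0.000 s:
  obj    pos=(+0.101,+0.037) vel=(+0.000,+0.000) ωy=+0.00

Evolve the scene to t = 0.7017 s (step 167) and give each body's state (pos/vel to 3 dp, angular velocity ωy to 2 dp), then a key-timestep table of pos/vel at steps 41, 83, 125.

State at t = 0.7017 s:
  obj    pos=(+0.884,-0.360) vel=(+2.233,-1.133) ωy=+46.35

Key-timestep trajectory:
   step    t(s)  obj.x    obj.z    obj.vx   obj.vz 
     41  0.1723   +0.148  +0.013  +0.548  -0.278
     83  0.3487   +0.295  -0.061  +1.110  -0.563
    125  0.5252   +0.540  -0.185  +1.671  -0.848


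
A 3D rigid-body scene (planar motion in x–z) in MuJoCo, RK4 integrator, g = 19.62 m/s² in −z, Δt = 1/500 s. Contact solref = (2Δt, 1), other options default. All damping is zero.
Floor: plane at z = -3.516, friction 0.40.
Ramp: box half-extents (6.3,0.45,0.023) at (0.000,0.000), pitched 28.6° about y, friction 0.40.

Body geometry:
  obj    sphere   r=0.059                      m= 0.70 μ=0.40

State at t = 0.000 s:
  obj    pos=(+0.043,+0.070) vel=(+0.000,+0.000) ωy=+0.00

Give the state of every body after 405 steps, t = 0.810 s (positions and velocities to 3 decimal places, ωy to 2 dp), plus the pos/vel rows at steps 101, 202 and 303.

State at t = 0.810 s:
  obj    pos=(+1.975,-0.984) vel=(+4.771,-2.601) ωy=+92.09

Key-timestep trajectory:
   step    t(s)  obj.x    obj.z    obj.vx   obj.vz 
    101  0.2020   +0.163  +0.004  +1.190  -0.649
    202  0.4040   +0.524  -0.192  +2.380  -1.297
    303  0.6060   +1.125  -0.520  +3.569  -1.946


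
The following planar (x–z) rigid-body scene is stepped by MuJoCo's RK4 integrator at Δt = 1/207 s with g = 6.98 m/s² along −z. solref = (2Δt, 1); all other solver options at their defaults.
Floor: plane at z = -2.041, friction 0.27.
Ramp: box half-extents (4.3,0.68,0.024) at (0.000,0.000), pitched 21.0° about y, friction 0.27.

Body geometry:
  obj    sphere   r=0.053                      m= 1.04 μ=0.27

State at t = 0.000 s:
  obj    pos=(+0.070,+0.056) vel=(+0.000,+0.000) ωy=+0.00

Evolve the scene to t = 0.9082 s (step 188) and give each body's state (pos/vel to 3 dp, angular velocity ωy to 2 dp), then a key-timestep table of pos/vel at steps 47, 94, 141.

State at t = 0.9082 s:
  obj    pos=(+0.758,-0.208) vel=(+1.515,-0.582) ωy=+30.61

Key-timestep trajectory:
   step    t(s)  obj.x    obj.z    obj.vx   obj.vz 
     47  0.2271   +0.113  +0.039  +0.379  -0.145
     94  0.4541   +0.242  -0.010  +0.758  -0.291
    141  0.6812   +0.457  -0.093  +1.136  -0.436


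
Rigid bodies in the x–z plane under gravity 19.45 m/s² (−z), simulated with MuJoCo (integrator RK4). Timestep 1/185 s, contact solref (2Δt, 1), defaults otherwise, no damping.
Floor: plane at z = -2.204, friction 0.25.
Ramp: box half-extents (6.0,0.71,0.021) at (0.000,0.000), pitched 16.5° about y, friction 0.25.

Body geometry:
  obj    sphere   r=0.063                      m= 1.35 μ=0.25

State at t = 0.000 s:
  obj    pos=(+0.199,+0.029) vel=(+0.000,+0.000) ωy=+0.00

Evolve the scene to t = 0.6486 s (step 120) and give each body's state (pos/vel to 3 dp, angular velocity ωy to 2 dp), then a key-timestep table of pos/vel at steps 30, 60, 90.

State at t = 0.6486 s:
  obj    pos=(+0.995,-0.207) vel=(+2.454,-0.727) ωy=+40.61

Key-timestep trajectory:
   step    t(s)  obj.x    obj.z    obj.vx   obj.vz 
     30  0.1622   +0.249  +0.014  +0.614  -0.182
     60  0.3243   +0.398  -0.030  +1.227  -0.363
     90  0.4865   +0.647  -0.104  +1.841  -0.545


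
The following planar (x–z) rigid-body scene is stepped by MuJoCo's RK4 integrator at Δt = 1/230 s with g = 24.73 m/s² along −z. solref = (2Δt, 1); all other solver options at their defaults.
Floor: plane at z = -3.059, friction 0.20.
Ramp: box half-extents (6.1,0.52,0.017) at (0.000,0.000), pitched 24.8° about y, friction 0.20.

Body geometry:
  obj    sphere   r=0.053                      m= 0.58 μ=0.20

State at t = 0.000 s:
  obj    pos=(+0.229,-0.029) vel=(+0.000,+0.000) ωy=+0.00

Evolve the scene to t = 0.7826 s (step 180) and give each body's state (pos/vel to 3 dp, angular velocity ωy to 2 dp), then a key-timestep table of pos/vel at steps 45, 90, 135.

State at t = 0.7826 s:
  obj    pos=(+2.289,-0.981) vel=(+5.264,-2.432) ωy=+109.38

Key-timestep trajectory:
   step    t(s)  obj.x    obj.z    obj.vx   obj.vz 
     45  0.1957   +0.358  -0.088  +1.316  -0.608
     90  0.3913   +0.744  -0.267  +2.632  -1.216
    135  0.5870   +1.388  -0.564  +3.948  -1.824


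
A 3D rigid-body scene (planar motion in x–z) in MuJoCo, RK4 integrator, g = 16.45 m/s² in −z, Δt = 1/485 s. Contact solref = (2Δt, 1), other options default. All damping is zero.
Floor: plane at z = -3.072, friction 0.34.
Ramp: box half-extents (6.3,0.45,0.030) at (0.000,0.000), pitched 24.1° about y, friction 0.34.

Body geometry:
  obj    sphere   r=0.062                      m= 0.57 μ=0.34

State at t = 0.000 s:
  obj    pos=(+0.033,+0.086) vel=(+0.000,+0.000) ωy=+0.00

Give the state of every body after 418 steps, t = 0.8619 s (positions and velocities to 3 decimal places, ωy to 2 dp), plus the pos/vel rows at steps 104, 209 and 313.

State at t = 0.8619 s:
  obj    pos=(+1.660,-0.642) vel=(+3.775,-1.689) ωy=+66.69

Key-timestep trajectory:
   step    t(s)  obj.x    obj.z    obj.vx   obj.vz 
    104  0.2144   +0.134  +0.041  +0.939  -0.420
    209  0.4309   +0.440  -0.096  +1.887  -0.844
    313  0.6454   +0.945  -0.322  +2.827  -1.264


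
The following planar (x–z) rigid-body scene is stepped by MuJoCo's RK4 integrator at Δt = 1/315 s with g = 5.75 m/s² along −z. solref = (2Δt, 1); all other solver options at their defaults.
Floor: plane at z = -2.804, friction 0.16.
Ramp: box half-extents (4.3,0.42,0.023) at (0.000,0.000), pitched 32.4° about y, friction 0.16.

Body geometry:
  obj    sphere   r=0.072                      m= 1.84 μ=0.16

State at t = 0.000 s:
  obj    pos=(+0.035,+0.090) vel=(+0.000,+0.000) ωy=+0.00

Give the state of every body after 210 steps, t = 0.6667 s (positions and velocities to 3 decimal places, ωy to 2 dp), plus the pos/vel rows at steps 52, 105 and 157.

State at t = 0.6667 s:
  obj    pos=(+0.468,-0.185) vel=(+1.293,-0.837) ωy=+17.84

Key-timestep trajectory:
   step    t(s)  obj.x    obj.z    obj.vx   obj.vz 
     52  0.1651   +0.062  +0.073  +0.321  -0.209
    105  0.3333   +0.144  +0.021  +0.651  -0.411
    157  0.4984   +0.278  -0.064  +0.970  -0.619


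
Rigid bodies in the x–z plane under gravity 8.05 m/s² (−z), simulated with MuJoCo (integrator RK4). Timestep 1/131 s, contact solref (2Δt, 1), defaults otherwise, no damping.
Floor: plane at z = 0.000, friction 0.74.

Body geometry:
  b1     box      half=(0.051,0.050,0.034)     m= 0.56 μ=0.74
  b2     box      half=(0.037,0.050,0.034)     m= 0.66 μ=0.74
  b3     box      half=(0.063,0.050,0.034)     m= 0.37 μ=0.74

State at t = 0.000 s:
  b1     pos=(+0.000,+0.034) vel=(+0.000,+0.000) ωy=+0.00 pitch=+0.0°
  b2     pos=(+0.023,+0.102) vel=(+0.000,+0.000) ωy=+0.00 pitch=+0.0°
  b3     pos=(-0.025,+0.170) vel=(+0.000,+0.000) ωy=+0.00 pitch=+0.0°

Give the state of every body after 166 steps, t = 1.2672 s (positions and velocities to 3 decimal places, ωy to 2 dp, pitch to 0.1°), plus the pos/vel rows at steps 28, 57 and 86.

State at t = 1.2672 s:
  b1     pos=(+0.000,+0.034) vel=(+0.000,+0.000) ωy=+0.00 pitch=+0.0°
  b2     pos=(+0.023,+0.102) vel=(+0.000,+0.000) ωy=+0.00 pitch=+0.0°
  b3     pos=(-0.234,+0.034) vel=(+0.000,+0.000) ωy=+0.00 pitch=+180.0°

Key-timestep trajectory:
   step    t(s)  b1.x    b1.z    b1.vx   b1.vz   b2.x    b2.z    b2.vx   b2.vz   b3.x    b3.z    b3.vx   b3.vz 
     28  0.2137   +0.000  +0.034  +0.000  +0.000   +0.023  +0.102  +0.000  +0.000   -0.049  +0.147  -0.195  -0.422
     57  0.4351   +0.000  +0.034  +0.000  +0.000   +0.023  +0.102  +0.000  +0.000   -0.143  +0.065  -0.289  +0.173
     86  0.6565   +0.000  +0.034  +0.000  +0.000   +0.023  +0.102  +0.000  +0.000   -0.199  +0.065  -0.331  -0.151


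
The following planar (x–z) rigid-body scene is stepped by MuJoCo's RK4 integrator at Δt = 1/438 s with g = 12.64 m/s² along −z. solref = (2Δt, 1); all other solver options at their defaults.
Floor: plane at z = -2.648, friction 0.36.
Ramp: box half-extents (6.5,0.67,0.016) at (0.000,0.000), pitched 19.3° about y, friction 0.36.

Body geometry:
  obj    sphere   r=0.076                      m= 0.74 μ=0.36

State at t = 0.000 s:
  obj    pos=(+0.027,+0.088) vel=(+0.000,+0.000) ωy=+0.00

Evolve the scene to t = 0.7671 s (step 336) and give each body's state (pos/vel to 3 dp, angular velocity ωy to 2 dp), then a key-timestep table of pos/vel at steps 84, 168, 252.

State at t = 0.7671 s:
  obj    pos=(+0.856,-0.202) vel=(+2.161,-0.757) ωy=+30.12

Key-timestep trajectory:
   step    t(s)  obj.x    obj.z    obj.vx   obj.vz 
     84  0.1918   +0.079  +0.070  +0.540  -0.189
    168  0.3836   +0.234  +0.015  +1.080  -0.378
    252  0.5753   +0.493  -0.075  +1.620  -0.567
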